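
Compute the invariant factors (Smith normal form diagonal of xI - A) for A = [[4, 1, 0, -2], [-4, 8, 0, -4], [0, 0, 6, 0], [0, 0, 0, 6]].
The Jordan structure of A has elementary divisors (x - 6)^2, (x - 6), (x - 6). Arranging the block sizes at each eigenvalue in decreasing order and taking row products gives the invariant factors.

Invariant factors (smallest first, each dividing the next): x - 6, x - 6, (x - 6)^2.

Check: the last factor (x - 6)^2 is the minimal polynomial, and the product (x - 6)^4 is the characteristic polynomial.

x - 6, x - 6, (x - 6)^2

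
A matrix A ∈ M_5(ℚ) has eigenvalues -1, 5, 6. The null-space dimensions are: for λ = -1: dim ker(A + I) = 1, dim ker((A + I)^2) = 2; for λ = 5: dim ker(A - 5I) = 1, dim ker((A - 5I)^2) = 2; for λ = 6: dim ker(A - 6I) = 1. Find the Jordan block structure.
Jordan blocks: (-1, 2), (5, 2), (6, 1)

λ = -1: successive nullity increments [1, 1] count blocks of size ≥ k; block sizes are [2].
λ = 5: successive nullity increments [1, 1] count blocks of size ≥ k; block sizes are [2].
λ = 6: successive nullity increments [1] count blocks of size ≥ k; block sizes are [1].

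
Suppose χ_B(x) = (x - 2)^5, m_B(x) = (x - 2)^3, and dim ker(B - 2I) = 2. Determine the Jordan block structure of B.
λ = 2: algebraic multiplicity 5 (exponent in χ_B), largest block size 3 (exponent in m_B), 2 blocks (geometric multiplicity). These force block sizes [3, 2].

Jordan blocks: (2, 3), (2, 2)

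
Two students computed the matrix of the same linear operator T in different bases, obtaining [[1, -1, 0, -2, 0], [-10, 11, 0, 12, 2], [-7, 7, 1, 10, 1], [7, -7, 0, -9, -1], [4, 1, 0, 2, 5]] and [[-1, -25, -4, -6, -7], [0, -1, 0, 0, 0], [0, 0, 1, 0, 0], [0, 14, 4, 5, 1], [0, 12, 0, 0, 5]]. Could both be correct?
Two matrices over a field are similar if and only if they have the same invariant factors.

Both A and B have characteristic polynomial (x - 5)^2(x - 1)(x + 1)^2 and minimal polynomial (x - 5)^2(x - 1)(x + 1)^2. Computing further, both have invariant factors (x - 5)^2(x - 1)(x + 1)^2. Hence A and B are similar.

Yes.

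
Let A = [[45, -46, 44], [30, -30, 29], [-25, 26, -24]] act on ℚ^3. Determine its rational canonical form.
R = [[0, 0, 20], [1, 0, -16], [0, 1, -9]]

The invariant factors of A (the non-unit diagonal entries of the Smith normal form of xI - A over ℚ[x]) are (x + 5)(x^2 + 4x - 4), each dividing the next. The characteristic polynomial is their product, (x + 5)(x^2 + 4x - 4).

The rational canonical form is the block-diagonal matrix of companion matrices C(f_i):
R = [[0, 0, 20], [1, 0, -16], [0, 1, -9]].

Note the characteristic polynomial does not split into linear factors over ℚ, so A has no Jordan form over ℚ; the rational canonical form exists over any field.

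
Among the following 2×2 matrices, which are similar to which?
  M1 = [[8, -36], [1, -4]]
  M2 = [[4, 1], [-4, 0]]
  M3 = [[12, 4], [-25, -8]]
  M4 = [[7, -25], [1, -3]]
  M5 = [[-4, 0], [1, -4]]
2 classes: {M1, M2, M3, M4}, {M5}

Characteristic polynomials: χ_{M1} = (x - 2)^2, χ_{M2} = (x - 2)^2, χ_{M3} = (x - 2)^2, χ_{M4} = (x - 2)^2, χ_{M5} = (x + 4)^2.

{M1, M2, M3, M4}: invariant factors (x - 2)^2.

{M5}: invariant factors (x + 4)^2.

Matrices are similar if and only if their invariant-factor lists agree; the partition into similarity classes is {M1, M2, M3, M4}, {M5}.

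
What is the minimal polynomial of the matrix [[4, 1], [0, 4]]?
m_A(x) = (x - 4)^2

The characteristic polynomial factors as (x - 4)^2. The minimal polynomial is ∏(x - λ)^{k_λ} where k_λ is the size of the largest Jordan block at λ.

For λ = 4: rank(A - 4I) = 1, and the largest Jordan block has size 2 (the smallest k with rank((A - 4I)^k) = rank((A - 4I)^(k+1))).

So m_A(x) = (x - 4)^2.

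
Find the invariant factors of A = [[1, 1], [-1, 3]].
The Jordan structure of A has elementary divisors (x - 2)^2. Arranging the block sizes at each eigenvalue in decreasing order and taking row products gives the invariant factors.

Invariant factors (smallest first, each dividing the next): (x - 2)^2.

Check: the last factor (x - 2)^2 is the minimal polynomial, and the product (x - 2)^2 is the characteristic polynomial.

(x - 2)^2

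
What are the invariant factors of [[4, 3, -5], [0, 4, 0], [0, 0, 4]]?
The Jordan structure of A has elementary divisors (x - 4)^2, (x - 4). Arranging the block sizes at each eigenvalue in decreasing order and taking row products gives the invariant factors.

Invariant factors (smallest first, each dividing the next): x - 4, (x - 4)^2.

Check: the last factor (x - 4)^2 is the minimal polynomial, and the product (x - 4)^3 is the characteristic polynomial.

x - 4, (x - 4)^2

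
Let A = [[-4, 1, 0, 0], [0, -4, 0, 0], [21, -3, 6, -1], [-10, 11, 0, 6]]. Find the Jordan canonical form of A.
The characteristic polynomial is det(xI - A) = (x - 6)^2(x + 4)^2, so the eigenvalues are -4 (algebraic multiplicity 2), 6 (algebraic multiplicity 2).

For λ = -4: rank(A + 4I) = 3, rank((A + 4I)^2) = 2. The eigenspace has dimension 4 - 3 = 1, so there is 1 Jordan block; the rank sequence gives block sizes [2].

For λ = 6: rank(A - 6I) = 3, rank((A - 6I)^2) = 2. The eigenspace has dimension 4 - 3 = 1, so there is 1 Jordan block; the rank sequence gives block sizes [2].

Assembling the blocks gives the Jordan form J above.

J = [[-4, 1, 0, 0], [0, -4, 0, 0], [0, 0, 6, 1], [0, 0, 0, 6]]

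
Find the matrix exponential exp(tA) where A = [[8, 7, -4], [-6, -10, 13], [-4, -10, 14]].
e^{tA} = [[(-5*t^2 + 4*t + 1)*e^{4*t}, t*(7 - 15*t)*e^{4*t}, t*(35*t - 8)*e^{4*t}/2], [2*t*(2*t - 3)*e^{4*t}, (12*t^2 - 14*t + 1)*e^{4*t}, t*(13 - 14*t)*e^{4*t}], [2*t*(t - 2)*e^{4*t}, 2*t*(3*t - 5)*e^{4*t}, (-7*t^2 + 10*t + 1)*e^{4*t}]]

A has Jordan form J = [[4, 1, 0], [0, 4, 1], [0, 0, 4]] with A = PJP^{-1}, so e^{tA} = P e^{tJ} P^{-1}.

For a Jordan block J_k(λ), e^{tJ_k(λ)} = e^{λt} · (I + tN + t^2 N^2/2! + ... + t^{k-1} N^{k-1}/(k-1)!) where N is the nilpotent superdiagonal part.

Assembling the blocks and conjugating back gives the entries of e^{tA} as shown above.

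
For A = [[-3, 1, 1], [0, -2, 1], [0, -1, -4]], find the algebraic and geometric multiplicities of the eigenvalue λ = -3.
algebraic multiplicity 3, geometric multiplicity 2

The characteristic polynomial is (x + 3)^3, so the factor x + 3 appears with exponent 3: the algebraic multiplicity is 3.

rank(A + 3I) = 1, so the eigenspace has dimension 3 - 1 = 2: the geometric multiplicity is 2.

Since 2 < 3, A is not diagonalizable.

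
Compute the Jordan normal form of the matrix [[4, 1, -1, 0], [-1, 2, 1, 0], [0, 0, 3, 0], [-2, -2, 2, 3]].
J = [[3, 1, 0, 0], [0, 3, 0, 0], [0, 0, 3, 0], [0, 0, 0, 3]]

The characteristic polynomial is det(xI - A) = (x - 3)^4, so the eigenvalues are 3 (algebraic multiplicity 4).

For λ = 3: rank(A - 3I) = 1, rank((A - 3I)^2) = 0. The eigenspace has dimension 4 - 1 = 3, so there are 3 Jordan blocks; the rank sequence gives block sizes [2, 1, 1].

Assembling the blocks gives the Jordan form J above.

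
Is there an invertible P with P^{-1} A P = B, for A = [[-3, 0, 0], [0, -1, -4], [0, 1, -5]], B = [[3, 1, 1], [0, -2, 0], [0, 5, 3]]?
No.

trace(A) = -9 but trace(B) = 4. The trace is a similarity invariant, so A and B are not similar.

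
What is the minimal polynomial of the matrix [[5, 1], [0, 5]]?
m_A(x) = (x - 5)^2

The characteristic polynomial factors as (x - 5)^2. The minimal polynomial is ∏(x - λ)^{k_λ} where k_λ is the size of the largest Jordan block at λ.

For λ = 5: rank(A - 5I) = 1, and the largest Jordan block has size 2 (the smallest k with rank((A - 5I)^k) = rank((A - 5I)^(k+1))).

So m_A(x) = (x - 5)^2.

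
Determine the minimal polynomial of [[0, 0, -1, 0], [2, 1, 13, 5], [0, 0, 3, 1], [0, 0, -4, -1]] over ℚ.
The characteristic polynomial factors as x(x - 1)^3. The minimal polynomial is ∏(x - λ)^{k_λ} where k_λ is the size of the largest Jordan block at λ.

For λ = 0: rank(A) = 3, and the largest Jordan block has size 1 (the smallest k with rank(A^k) = rank(A^(k+1))).
For λ = 1: rank(A - I) = 3, and the largest Jordan block has size 3 (the smallest k with rank((A - I)^k) = rank((A - I)^(k+1))).

So m_A(x) = x(x - 1)^3.

m_A(x) = x(x - 1)^3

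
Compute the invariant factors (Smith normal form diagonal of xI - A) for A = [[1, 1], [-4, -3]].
(x + 1)^2

The Jordan structure of A has elementary divisors (x + 1)^2. Arranging the block sizes at each eigenvalue in decreasing order and taking row products gives the invariant factors.

Invariant factors (smallest first, each dividing the next): (x + 1)^2.

Check: the last factor (x + 1)^2 is the minimal polynomial, and the product (x + 1)^2 is the characteristic polynomial.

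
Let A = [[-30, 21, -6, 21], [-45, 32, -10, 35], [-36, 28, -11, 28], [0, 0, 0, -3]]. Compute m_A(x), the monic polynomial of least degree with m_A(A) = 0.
m_A(x) = (x + 3)^2

The characteristic polynomial factors as (x + 3)^4. The minimal polynomial is ∏(x - λ)^{k_λ} where k_λ is the size of the largest Jordan block at λ.

For λ = -3: rank(A + 3I) = 1, and the largest Jordan block has size 2 (the smallest k with rank((A + 3I)^k) = rank((A + 3I)^(k+1))).

So m_A(x) = (x + 3)^2.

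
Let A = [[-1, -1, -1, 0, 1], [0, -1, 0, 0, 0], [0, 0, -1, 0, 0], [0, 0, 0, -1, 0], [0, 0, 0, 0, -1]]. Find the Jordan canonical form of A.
The characteristic polynomial is det(xI - A) = (x + 1)^5, so the eigenvalues are -1 (algebraic multiplicity 5).

For λ = -1: rank(A + I) = 1, rank((A + I)^2) = 0. The eigenspace has dimension 5 - 1 = 4, so there are 4 Jordan blocks; the rank sequence gives block sizes [2, 1, 1, 1].

Assembling the blocks gives the Jordan form J above.

J = [[-1, 1, 0, 0, 0], [0, -1, 0, 0, 0], [0, 0, -1, 0, 0], [0, 0, 0, -1, 0], [0, 0, 0, 0, -1]]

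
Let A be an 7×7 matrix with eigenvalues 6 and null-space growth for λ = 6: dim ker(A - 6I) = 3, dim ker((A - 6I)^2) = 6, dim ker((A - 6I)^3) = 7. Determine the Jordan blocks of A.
Jordan blocks: (6, 3), (6, 2), (6, 2)

λ = 6: successive nullity increments [3, 3, 1] count blocks of size ≥ k; block sizes are [3, 2, 2].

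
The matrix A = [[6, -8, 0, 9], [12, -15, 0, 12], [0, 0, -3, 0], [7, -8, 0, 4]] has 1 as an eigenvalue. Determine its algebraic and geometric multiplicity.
algebraic multiplicity 1, geometric multiplicity 1

The characteristic polynomial is (x - 1)(x + 3)^3, so the factor x - 1 appears with exponent 1: the algebraic multiplicity is 1.

rank(A - I) = 3, so the eigenspace has dimension 4 - 3 = 1: the geometric multiplicity is 1.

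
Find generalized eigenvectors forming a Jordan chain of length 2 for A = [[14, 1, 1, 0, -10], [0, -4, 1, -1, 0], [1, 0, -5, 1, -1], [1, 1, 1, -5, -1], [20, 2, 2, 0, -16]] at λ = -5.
v_1 = [[0, 0, 1, 0, 0]]^T, v_2 = [[1, 1, 0, 1, 2]]^T

We seek v_1 ∈ ker((A + 5I)^2) \ ker(A + 5I), then set v_{i+1} = (A + 5I) v_i.

One such chain is v_1 = [[0, 0, 1, 0, 0]]^T, v_2 = [[1, 1, 0, 1, 2]]^T. Check: (A + 5I) v_2 = [[0, 0, 0, 0, 0]]^T = 0.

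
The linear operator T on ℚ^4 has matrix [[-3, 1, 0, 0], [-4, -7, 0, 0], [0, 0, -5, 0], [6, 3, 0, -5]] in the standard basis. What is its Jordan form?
The characteristic polynomial is det(xI - A) = (x + 5)^4, so the eigenvalues are -5 (algebraic multiplicity 4).

For λ = -5: rank(A + 5I) = 1, rank((A + 5I)^2) = 0. The eigenspace has dimension 4 - 1 = 3, so there are 3 Jordan blocks; the rank sequence gives block sizes [2, 1, 1].

Assembling the blocks gives the Jordan form J above.

J = [[-5, 1, 0, 0], [0, -5, 0, 0], [0, 0, -5, 0], [0, 0, 0, -5]]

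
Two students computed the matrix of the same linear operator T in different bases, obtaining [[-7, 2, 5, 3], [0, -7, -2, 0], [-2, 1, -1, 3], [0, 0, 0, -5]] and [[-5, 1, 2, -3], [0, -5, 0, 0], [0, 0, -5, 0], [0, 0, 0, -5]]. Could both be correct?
No.

Both have characteristic polynomial (x + 5)^4, but the minimal polynomial of A is (x + 5)^3 while the minimal polynomial of B is (x + 5)^2. The minimal polynomial is a similarity invariant, so A and B are not similar.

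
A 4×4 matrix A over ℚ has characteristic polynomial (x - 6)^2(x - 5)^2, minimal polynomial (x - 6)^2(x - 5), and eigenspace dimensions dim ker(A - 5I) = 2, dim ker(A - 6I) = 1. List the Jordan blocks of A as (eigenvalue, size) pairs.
Jordan blocks: (5, 1), (5, 1), (6, 2)

λ = 5: algebraic multiplicity 2 (exponent in χ_A), largest block size 1 (exponent in m_A), 2 blocks (geometric multiplicity). These force block sizes [1, 1].
λ = 6: algebraic multiplicity 2 (exponent in χ_A), largest block size 2 (exponent in m_A), 1 block (geometric multiplicity). This forces block sizes [2].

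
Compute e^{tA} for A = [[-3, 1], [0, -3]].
A has Jordan form J = [[-3, 1], [0, -3]] with A = PJP^{-1}, so e^{tA} = P e^{tJ} P^{-1}.

For a Jordan block J_k(λ), e^{tJ_k(λ)} = e^{λt} · (I + tN + t^2 N^2/2! + ... + t^{k-1} N^{k-1}/(k-1)!) where N is the nilpotent superdiagonal part.

Assembling the blocks and conjugating back gives the entries of e^{tA} as shown above.

e^{tA} = [[e^{-3*t}, t*e^{-3*t}], [0, e^{-3*t}]]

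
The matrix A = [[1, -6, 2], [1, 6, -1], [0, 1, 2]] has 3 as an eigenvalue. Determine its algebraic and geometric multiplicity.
algebraic multiplicity 3, geometric multiplicity 1

The characteristic polynomial is (x - 3)^3, so the factor x - 3 appears with exponent 3: the algebraic multiplicity is 3.

rank(A - 3I) = 2, so the eigenspace has dimension 3 - 2 = 1: the geometric multiplicity is 1.

Since 1 < 3, A is not diagonalizable.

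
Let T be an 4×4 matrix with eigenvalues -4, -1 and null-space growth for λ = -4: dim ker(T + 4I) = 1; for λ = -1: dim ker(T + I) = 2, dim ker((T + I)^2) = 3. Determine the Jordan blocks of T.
Jordan blocks: (-4, 1), (-1, 2), (-1, 1)

λ = -4: successive nullity increments [1] count blocks of size ≥ k; block sizes are [1].
λ = -1: successive nullity increments [2, 1] count blocks of size ≥ k; block sizes are [2, 1].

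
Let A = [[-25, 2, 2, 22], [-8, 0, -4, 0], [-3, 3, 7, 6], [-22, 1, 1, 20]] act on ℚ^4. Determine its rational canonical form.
R = [[4, 0, 0, 0], [0, 0, 0, 36], [0, 1, 0, 15], [0, 0, 1, -2]]

The invariant factors of A (the non-unit diagonal entries of the Smith normal form of xI - A over ℚ[x]) are x - 4, (x - 4)(x + 3)^2, each dividing the next. The characteristic polynomial is their product, (x - 4)^2(x + 3)^2.

The rational canonical form is the block-diagonal matrix of companion matrices C(f_i):
R = [[4, 0, 0, 0], [0, 0, 0, 36], [0, 1, 0, 15], [0, 0, 1, -2]].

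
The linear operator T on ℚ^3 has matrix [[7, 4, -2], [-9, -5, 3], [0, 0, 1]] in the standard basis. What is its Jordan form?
J = [[1, 1, 0], [0, 1, 0], [0, 0, 1]]

The characteristic polynomial is det(xI - A) = (x - 1)^3, so the eigenvalues are 1 (algebraic multiplicity 3).

For λ = 1: rank(A - I) = 1, rank((A - I)^2) = 0. The eigenspace has dimension 3 - 1 = 2, so there are 2 Jordan blocks; the rank sequence gives block sizes [2, 1].

Assembling the blocks gives the Jordan form J above.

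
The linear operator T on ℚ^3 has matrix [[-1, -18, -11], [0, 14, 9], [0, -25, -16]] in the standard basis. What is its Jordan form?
J = [[-1, 1, 0], [0, -1, 1], [0, 0, -1]]

The characteristic polynomial is det(xI - A) = (x + 1)^3, so the eigenvalues are -1 (algebraic multiplicity 3).

For λ = -1: rank(A + I) = 2, rank((A + I)^2) = 1, rank((A + I)^3) = 0. The eigenspace has dimension 3 - 2 = 1, so there is 1 Jordan block; the rank sequence gives block sizes [3].

Assembling the blocks gives the Jordan form J above.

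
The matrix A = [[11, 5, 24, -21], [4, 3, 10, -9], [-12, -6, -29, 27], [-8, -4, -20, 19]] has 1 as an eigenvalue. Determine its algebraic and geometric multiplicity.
The characteristic polynomial is (x - 1)^4, so the factor x - 1 appears with exponent 4: the algebraic multiplicity is 4.

rank(A - I) = 2, so the eigenspace has dimension 4 - 2 = 2: the geometric multiplicity is 2.

Since 2 < 4, A is not diagonalizable.

algebraic multiplicity 4, geometric multiplicity 2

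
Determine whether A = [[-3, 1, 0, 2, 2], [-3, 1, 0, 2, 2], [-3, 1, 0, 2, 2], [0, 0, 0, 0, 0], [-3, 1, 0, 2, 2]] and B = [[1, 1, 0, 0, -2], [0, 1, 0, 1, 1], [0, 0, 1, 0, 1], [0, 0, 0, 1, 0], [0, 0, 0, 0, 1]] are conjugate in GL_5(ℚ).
No.

trace(A) = 0 but trace(B) = 5. The trace is a similarity invariant, so A and B are not similar.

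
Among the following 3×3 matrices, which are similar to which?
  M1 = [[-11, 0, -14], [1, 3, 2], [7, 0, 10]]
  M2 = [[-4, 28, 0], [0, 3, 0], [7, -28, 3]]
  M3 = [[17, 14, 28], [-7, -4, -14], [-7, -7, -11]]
Characteristic polynomials: χ_{M1} = (x - 3)^2(x + 4), χ_{M2} = (x - 3)^2(x + 4), χ_{M3} = (x - 3)^2(x + 4).

{M1}: invariant factors (x - 3)^2(x + 4).

{M2, M3}: invariant factors x - 3, (x - 3)(x + 4).

Matrices are similar if and only if their invariant-factor lists agree; the partition into similarity classes is {M1}, {M2, M3}.

2 classes: {M1}, {M2, M3}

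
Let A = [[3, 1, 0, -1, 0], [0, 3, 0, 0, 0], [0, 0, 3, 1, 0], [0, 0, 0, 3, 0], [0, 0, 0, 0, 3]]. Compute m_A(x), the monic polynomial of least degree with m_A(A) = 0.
The characteristic polynomial factors as (x - 3)^5. The minimal polynomial is ∏(x - λ)^{k_λ} where k_λ is the size of the largest Jordan block at λ.

For λ = 3: rank(A - 3I) = 2, and the largest Jordan block has size 2 (the smallest k with rank((A - 3I)^k) = rank((A - 3I)^(k+1))).

So m_A(x) = (x - 3)^2.

m_A(x) = (x - 3)^2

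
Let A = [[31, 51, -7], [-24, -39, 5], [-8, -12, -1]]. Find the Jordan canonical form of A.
The characteristic polynomial is det(xI - A) = (x + 3)^3, so the eigenvalues are -3 (algebraic multiplicity 3).

For λ = -3: rank(A + 3I) = 2, rank((A + 3I)^2) = 1, rank((A + 3I)^3) = 0. The eigenspace has dimension 3 - 2 = 1, so there is 1 Jordan block; the rank sequence gives block sizes [3].

Assembling the blocks gives the Jordan form J above.

J = [[-3, 1, 0], [0, -3, 1], [0, 0, -3]]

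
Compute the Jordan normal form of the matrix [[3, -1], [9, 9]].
The characteristic polynomial is det(xI - A) = (x - 6)^2, so the eigenvalues are 6 (algebraic multiplicity 2).

For λ = 6: rank(A - 6I) = 1, rank((A - 6I)^2) = 0. The eigenspace has dimension 2 - 1 = 1, so there is 1 Jordan block; the rank sequence gives block sizes [2].

Assembling the blocks gives the Jordan form J above.

J = [[6, 1], [0, 6]]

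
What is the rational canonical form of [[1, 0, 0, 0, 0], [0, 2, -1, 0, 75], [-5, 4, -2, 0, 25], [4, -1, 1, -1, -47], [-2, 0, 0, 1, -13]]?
The invariant factors of A (the non-unit diagonal entries of the Smith normal form of xI - A over ℚ[x]) are x - 1, (x - 1)(x + 5)^3, each dividing the next. The characteristic polynomial is their product, (x - 1)^2(x + 5)^3.

The rational canonical form is the block-diagonal matrix of companion matrices C(f_i):
R = [[1, 0, 0, 0, 0], [0, 0, 0, 0, 125], [0, 1, 0, 0, -50], [0, 0, 1, 0, -60], [0, 0, 0, 1, -14]].

R = [[1, 0, 0, 0, 0], [0, 0, 0, 0, 125], [0, 1, 0, 0, -50], [0, 0, 1, 0, -60], [0, 0, 0, 1, -14]]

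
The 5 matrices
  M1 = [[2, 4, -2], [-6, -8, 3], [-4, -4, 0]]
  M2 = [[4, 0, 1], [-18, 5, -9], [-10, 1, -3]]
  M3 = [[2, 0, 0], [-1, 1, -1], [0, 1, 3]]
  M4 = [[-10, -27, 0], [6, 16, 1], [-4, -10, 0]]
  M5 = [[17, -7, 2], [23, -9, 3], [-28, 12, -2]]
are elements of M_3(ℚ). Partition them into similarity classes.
2 classes: {M1}, {M2, M3, M4, M5}

Characteristic polynomials: χ_{M1} = (x + 2)^3, χ_{M2} = (x - 2)^3, χ_{M3} = (x - 2)^3, χ_{M4} = (x - 2)^3, χ_{M5} = (x - 2)^3.

{M1}: invariant factors x + 2, (x + 2)^2.

{M2, M3, M4, M5}: invariant factors (x - 2)^3.

Matrices are similar if and only if their invariant-factor lists agree; the partition into similarity classes is {M1}, {M2, M3, M4, M5}.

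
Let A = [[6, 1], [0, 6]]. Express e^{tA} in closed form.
e^{tA} = [[e^{6*t}, t*e^{6*t}], [0, e^{6*t}]]

A has Jordan form J = [[6, 1], [0, 6]] with A = PJP^{-1}, so e^{tA} = P e^{tJ} P^{-1}.

For a Jordan block J_k(λ), e^{tJ_k(λ)} = e^{λt} · (I + tN + t^2 N^2/2! + ... + t^{k-1} N^{k-1}/(k-1)!) where N is the nilpotent superdiagonal part.

Assembling the blocks and conjugating back gives the entries of e^{tA} as shown above.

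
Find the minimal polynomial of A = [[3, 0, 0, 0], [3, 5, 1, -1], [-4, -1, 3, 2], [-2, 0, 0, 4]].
The characteristic polynomial factors as (x - 4)^3(x - 3). The minimal polynomial is ∏(x - λ)^{k_λ} where k_λ is the size of the largest Jordan block at λ.

For λ = 3: rank(A - 3I) = 3, and the largest Jordan block has size 1 (the smallest k with rank((A - 3I)^k) = rank((A - 3I)^(k+1))).
For λ = 4: rank(A - 4I) = 3, and the largest Jordan block has size 3 (the smallest k with rank((A - 4I)^k) = rank((A - 4I)^(k+1))).

So m_A(x) = (x - 4)^3(x - 3).

m_A(x) = (x - 4)^3(x - 3)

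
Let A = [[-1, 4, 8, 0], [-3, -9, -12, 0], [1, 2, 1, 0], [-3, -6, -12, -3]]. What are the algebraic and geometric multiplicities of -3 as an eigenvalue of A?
algebraic multiplicity 4, geometric multiplicity 3

The characteristic polynomial is (x + 3)^4, so the factor x + 3 appears with exponent 4: the algebraic multiplicity is 4.

rank(A + 3I) = 1, so the eigenspace has dimension 4 - 1 = 3: the geometric multiplicity is 3.

Since 3 < 4, A is not diagonalizable.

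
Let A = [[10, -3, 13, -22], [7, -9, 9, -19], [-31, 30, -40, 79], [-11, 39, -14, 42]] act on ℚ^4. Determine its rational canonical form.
The invariant factors of A (the non-unit diagonal entries of the Smith normal form of xI - A over ℚ[x]) are x(x - 3)^2(x + 3), each dividing the next. The characteristic polynomial is their product, x(x - 3)^2(x + 3).

The rational canonical form is the block-diagonal matrix of companion matrices C(f_i):
R = [[0, 0, 0, 0], [1, 0, 0, -27], [0, 1, 0, 9], [0, 0, 1, 3]].

R = [[0, 0, 0, 0], [1, 0, 0, -27], [0, 1, 0, 9], [0, 0, 1, 3]]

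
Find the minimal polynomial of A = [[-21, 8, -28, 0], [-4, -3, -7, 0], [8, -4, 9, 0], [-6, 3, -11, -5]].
m_A(x) = (x + 5)^3

The characteristic polynomial factors as (x + 5)^4. The minimal polynomial is ∏(x - λ)^{k_λ} where k_λ is the size of the largest Jordan block at λ.

For λ = -5: rank(A + 5I) = 2, and the largest Jordan block has size 3 (the smallest k with rank((A + 5I)^k) = rank((A + 5I)^(k+1))).

So m_A(x) = (x + 5)^3.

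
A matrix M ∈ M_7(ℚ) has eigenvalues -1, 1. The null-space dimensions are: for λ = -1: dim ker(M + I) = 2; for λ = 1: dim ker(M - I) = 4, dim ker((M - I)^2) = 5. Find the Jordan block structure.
Jordan blocks: (-1, 1), (-1, 1), (1, 2), (1, 1), (1, 1), (1, 1)

λ = -1: successive nullity increments [2] count blocks of size ≥ k; block sizes are [1, 1].
λ = 1: successive nullity increments [4, 1] count blocks of size ≥ k; block sizes are [2, 1, 1, 1].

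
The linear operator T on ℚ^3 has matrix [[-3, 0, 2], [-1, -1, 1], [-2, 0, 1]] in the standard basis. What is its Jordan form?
J = [[-1, 1, 0], [0, -1, 0], [0, 0, -1]]

The characteristic polynomial is det(xI - A) = (x + 1)^3, so the eigenvalues are -1 (algebraic multiplicity 3).

For λ = -1: rank(A + I) = 1, rank((A + I)^2) = 0. The eigenspace has dimension 3 - 1 = 2, so there are 2 Jordan blocks; the rank sequence gives block sizes [2, 1].

Assembling the blocks gives the Jordan form J above.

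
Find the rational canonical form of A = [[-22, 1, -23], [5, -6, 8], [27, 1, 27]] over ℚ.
The invariant factors of A (the non-unit diagonal entries of the Smith normal form of xI - A over ℚ[x]) are (x - 2)^2(x + 5), each dividing the next. The characteristic polynomial is their product, (x - 2)^2(x + 5).

The rational canonical form is the block-diagonal matrix of companion matrices C(f_i):
R = [[0, 0, -20], [1, 0, 16], [0, 1, -1]].

R = [[0, 0, -20], [1, 0, 16], [0, 1, -1]]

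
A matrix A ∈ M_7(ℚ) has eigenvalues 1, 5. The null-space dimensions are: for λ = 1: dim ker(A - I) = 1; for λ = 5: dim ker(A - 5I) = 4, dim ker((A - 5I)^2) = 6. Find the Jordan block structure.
λ = 1: successive nullity increments [1] count blocks of size ≥ k; block sizes are [1].
λ = 5: successive nullity increments [4, 2] count blocks of size ≥ k; block sizes are [2, 2, 1, 1].

Jordan blocks: (1, 1), (5, 2), (5, 2), (5, 1), (5, 1)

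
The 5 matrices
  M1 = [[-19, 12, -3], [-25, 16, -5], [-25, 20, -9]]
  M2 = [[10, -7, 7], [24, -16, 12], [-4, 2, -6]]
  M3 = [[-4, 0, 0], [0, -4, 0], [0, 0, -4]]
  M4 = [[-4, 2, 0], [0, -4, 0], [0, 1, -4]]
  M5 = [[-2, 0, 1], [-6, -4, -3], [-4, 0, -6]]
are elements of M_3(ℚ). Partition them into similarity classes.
Characteristic polynomials: χ_{M1} = (x + 4)^3, χ_{M2} = (x + 4)^3, χ_{M3} = (x + 4)^3, χ_{M4} = (x + 4)^3, χ_{M5} = (x + 4)^3.

{M1, M2, M4, M5}: invariant factors x + 4, (x + 4)^2.

{M3}: invariant factors x + 4, x + 4, x + 4.

Matrices are similar if and only if their invariant-factor lists agree; the partition into similarity classes is {M1, M2, M4, M5}, {M3}.

2 classes: {M1, M2, M4, M5}, {M3}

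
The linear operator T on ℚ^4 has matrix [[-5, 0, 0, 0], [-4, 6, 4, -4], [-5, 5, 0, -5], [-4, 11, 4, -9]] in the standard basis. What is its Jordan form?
J = [[-5, 0, 0, 0], [0, -5, 0, 0], [0, 0, 0, 0], [0, 0, 0, 2]]

The characteristic polynomial is det(xI - A) = x(x - 2)(x + 5)^2, so the eigenvalues are -5 (algebraic multiplicity 2), 0 (algebraic multiplicity 1), 2 (algebraic multiplicity 1).

For λ = -5: rank(A + 5I) = 2. The eigenspace has dimension 4 - 2 = 2, so there are 2 Jordan blocks; the rank sequence gives block sizes [1, 1].

For λ = 0: algebraic multiplicity 1 gives one 1×1 block.

For λ = 2: algebraic multiplicity 1 gives one 1×1 block.

Assembling the blocks gives the Jordan form J above.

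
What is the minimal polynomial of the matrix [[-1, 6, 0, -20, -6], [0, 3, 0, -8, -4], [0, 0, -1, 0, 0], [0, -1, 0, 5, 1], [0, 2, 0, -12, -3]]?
The characteristic polynomial factors as (x - 3)^2(x + 1)^3. The minimal polynomial is ∏(x - λ)^{k_λ} where k_λ is the size of the largest Jordan block at λ.

For λ = -1: rank(A + I) = 2, and the largest Jordan block has size 1 (the smallest k with rank((A + I)^k) = rank((A + I)^(k+1))).
For λ = 3: rank(A - 3I) = 4, and the largest Jordan block has size 2 (the smallest k with rank((A - 3I)^k) = rank((A - 3I)^(k+1))).

So m_A(x) = (x - 3)^2(x + 1).

m_A(x) = (x - 3)^2(x + 1)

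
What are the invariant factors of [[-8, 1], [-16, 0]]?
(x + 4)^2

The Jordan structure of A has elementary divisors (x + 4)^2. Arranging the block sizes at each eigenvalue in decreasing order and taking row products gives the invariant factors.

Invariant factors (smallest first, each dividing the next): (x + 4)^2.

Check: the last factor (x + 4)^2 is the minimal polynomial, and the product (x + 4)^2 is the characteristic polynomial.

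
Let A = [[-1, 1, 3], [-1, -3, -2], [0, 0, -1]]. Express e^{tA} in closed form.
A has Jordan form J = [[-2, 1, 0], [0, -2, 0], [0, 0, -1]] with A = PJP^{-1}, so e^{tA} = P e^{tJ} P^{-1}.

For a Jordan block J_k(λ), e^{tJ_k(λ)} = e^{λt} · (I + tN + t^2 N^2/2! + ... + t^{k-1} N^{k-1}/(k-1)!) where N is the nilpotent superdiagonal part.

Assembling the blocks and conjugating back gives the entries of e^{tA} as shown above.

e^{tA} = [[(t + 1)*e^{-2*t}, t*e^{-2*t}, (-t + 4*e^{t} - 4)*e^{-2*t}], [-t*e^{-2*t}, (1 - t)*e^{-2*t}, (t - 3*e^{t} + 3)*e^{-2*t}], [0, 0, e^{-t}]]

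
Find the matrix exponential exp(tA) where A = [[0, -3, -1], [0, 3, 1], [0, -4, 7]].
e^{tA} = [[1, 2*t*e^{5*t} - e^{5*t} + 1, -t*e^{5*t}], [0, (1 - 2*t)*e^{5*t}, t*e^{5*t}], [0, -4*t*e^{5*t}, (2*t + 1)*e^{5*t}]]

A has Jordan form J = [[0, 0, 0], [0, 5, 1], [0, 0, 5]] with A = PJP^{-1}, so e^{tA} = P e^{tJ} P^{-1}.

For a Jordan block J_k(λ), e^{tJ_k(λ)} = e^{λt} · (I + tN + t^2 N^2/2! + ... + t^{k-1} N^{k-1}/(k-1)!) where N is the nilpotent superdiagonal part.

Assembling the blocks and conjugating back gives the entries of e^{tA} as shown above.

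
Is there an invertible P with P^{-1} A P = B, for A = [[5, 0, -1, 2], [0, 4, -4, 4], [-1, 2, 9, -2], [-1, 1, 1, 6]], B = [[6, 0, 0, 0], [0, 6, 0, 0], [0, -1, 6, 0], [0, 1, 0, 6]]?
Both have characteristic polynomial (x - 6)^4 and minimal polynomial (x - 6)^2. But rank(A - 6I) = 2 for A while rank(B - 6I) = 1 for B, so the number of Jordan blocks at λ = 6 differs. A and B are not similar.

No.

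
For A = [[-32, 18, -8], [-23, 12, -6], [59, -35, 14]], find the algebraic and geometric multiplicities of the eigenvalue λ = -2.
algebraic multiplicity 3, geometric multiplicity 1

The characteristic polynomial is (x + 2)^3, so the factor x + 2 appears with exponent 3: the algebraic multiplicity is 3.

rank(A + 2I) = 2, so the eigenspace has dimension 3 - 2 = 1: the geometric multiplicity is 1.

Since 1 < 3, A is not diagonalizable.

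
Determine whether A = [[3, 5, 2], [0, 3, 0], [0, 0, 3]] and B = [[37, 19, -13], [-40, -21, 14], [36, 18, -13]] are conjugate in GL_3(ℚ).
trace(A) = 9 but trace(B) = 3. The trace is a similarity invariant, so A and B are not similar.

No.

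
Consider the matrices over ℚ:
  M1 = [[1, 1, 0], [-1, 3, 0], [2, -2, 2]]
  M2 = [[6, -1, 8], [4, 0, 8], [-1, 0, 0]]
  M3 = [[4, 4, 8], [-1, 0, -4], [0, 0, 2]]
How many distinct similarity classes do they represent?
2 classes: {M1, M3}, {M2}

Characteristic polynomials: χ_{M1} = (x - 2)^3, χ_{M2} = (x - 2)^3, χ_{M3} = (x - 2)^3.

{M1, M3}: invariant factors x - 2, (x - 2)^2.

{M2}: invariant factors (x - 2)^3.

Matrices are similar if and only if their invariant-factor lists agree; the partition into similarity classes is {M1, M3}, {M2}.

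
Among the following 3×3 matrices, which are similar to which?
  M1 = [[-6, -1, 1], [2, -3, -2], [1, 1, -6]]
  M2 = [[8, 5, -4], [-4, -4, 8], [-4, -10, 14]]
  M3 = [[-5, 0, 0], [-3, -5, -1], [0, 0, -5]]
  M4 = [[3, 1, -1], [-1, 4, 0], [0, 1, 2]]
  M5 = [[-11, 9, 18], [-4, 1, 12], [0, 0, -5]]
Characteristic polynomials: χ_{M1} = (x + 5)^3, χ_{M2} = (x - 6)^3, χ_{M3} = (x + 5)^3, χ_{M4} = (x - 3)^3, χ_{M5} = (x + 5)^3.

{M1, M3, M5}: invariant factors x + 5, (x + 5)^2.

{M2}: invariant factors x - 6, (x - 6)^2.

{M4}: invariant factors (x - 3)^3.

Matrices are similar if and only if their invariant-factor lists agree; the partition into similarity classes is {M1, M3, M5}, {M2}, {M4}.

3 classes: {M1, M3, M5}, {M2}, {M4}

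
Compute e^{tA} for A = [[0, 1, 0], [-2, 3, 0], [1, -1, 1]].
e^{tA} = [[(2 - e^{t})*e^{t}, (e^{t} - 1)*e^{t}, 0], [2*(1 - e^{t})*e^{t}, (2*e^{t} - 1)*e^{t}, 0], [(e^{t} - 1)*e^{t}, (1 - e^{t})*e^{t}, e^{t}]]

A has Jordan form J = [[1, 0, 0], [0, 1, 0], [0, 0, 2]] with A = PJP^{-1}, so e^{tA} = P e^{tJ} P^{-1}.

For a Jordan block J_k(λ), e^{tJ_k(λ)} = e^{λt} · (I + tN + t^2 N^2/2! + ... + t^{k-1} N^{k-1}/(k-1)!) where N is the nilpotent superdiagonal part.

Assembling the blocks and conjugating back gives the entries of e^{tA} as shown above.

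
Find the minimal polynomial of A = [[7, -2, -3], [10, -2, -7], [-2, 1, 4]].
The characteristic polynomial factors as (x - 3)^3. The minimal polynomial is ∏(x - λ)^{k_λ} where k_λ is the size of the largest Jordan block at λ.

For λ = 3: rank(A - 3I) = 2, and the largest Jordan block has size 3 (the smallest k with rank((A - 3I)^k) = rank((A - 3I)^(k+1))).

So m_A(x) = (x - 3)^3.

m_A(x) = (x - 3)^3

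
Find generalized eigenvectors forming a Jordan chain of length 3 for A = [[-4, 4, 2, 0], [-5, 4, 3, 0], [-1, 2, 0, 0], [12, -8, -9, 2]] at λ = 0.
v_1 = [[1, 0, 2, 3]]^T, v_2 = [[0, 1, -1, 0]]^T, v_3 = [[2, 1, 2, 1]]^T

We seek v_1 ∈ ker(A^3) \ ker(A^2), then set v_{i+1} = A v_i.

One such chain is v_1 = [[1, 0, 2, 3]]^T, v_2 = [[0, 1, -1, 0]]^T, v_3 = [[2, 1, 2, 1]]^T. Check: A v_3 = [[0, 0, 0, 0]]^T = 0.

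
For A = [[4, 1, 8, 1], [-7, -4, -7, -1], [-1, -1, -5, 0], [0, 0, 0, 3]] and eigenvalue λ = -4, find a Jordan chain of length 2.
We seek v_1 ∈ ker((A + 4I)^2) \ ker(A + 4I), then set v_{i+1} = (A + 4I) v_i.

One such chain is v_1 = [[0, 1, 0, 0]]^T, v_2 = [[1, 0, -1, 0]]^T. Check: (A + 4I) v_2 = [[0, 0, 0, 0]]^T = 0.

v_1 = [[0, 1, 0, 0]]^T, v_2 = [[1, 0, -1, 0]]^T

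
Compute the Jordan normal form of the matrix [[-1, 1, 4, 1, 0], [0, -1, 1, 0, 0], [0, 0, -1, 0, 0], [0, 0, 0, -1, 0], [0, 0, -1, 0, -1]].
The characteristic polynomial is det(xI - A) = (x + 1)^5, so the eigenvalues are -1 (algebraic multiplicity 5).

For λ = -1: rank(A + I) = 2, rank((A + I)^2) = 1, rank((A + I)^3) = 0. The eigenspace has dimension 5 - 2 = 3, so there are 3 Jordan blocks; the rank sequence gives block sizes [3, 1, 1].

Assembling the blocks gives the Jordan form J above.

J = [[-1, 1, 0, 0, 0], [0, -1, 1, 0, 0], [0, 0, -1, 0, 0], [0, 0, 0, -1, 0], [0, 0, 0, 0, -1]]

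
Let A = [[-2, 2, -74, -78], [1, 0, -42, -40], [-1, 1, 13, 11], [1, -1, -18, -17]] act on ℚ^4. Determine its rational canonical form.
R = [[0, 0, 0, -100], [1, 0, 0, 60], [0, 1, 0, 11], [0, 0, 1, -6]]

The invariant factors of A (the non-unit diagonal entries of the Smith normal form of xI - A over ℚ[x]) are (x - 2)^2(x + 5)^2, each dividing the next. The characteristic polynomial is their product, (x - 2)^2(x + 5)^2.

The rational canonical form is the block-diagonal matrix of companion matrices C(f_i):
R = [[0, 0, 0, -100], [1, 0, 0, 60], [0, 1, 0, 11], [0, 0, 1, -6]].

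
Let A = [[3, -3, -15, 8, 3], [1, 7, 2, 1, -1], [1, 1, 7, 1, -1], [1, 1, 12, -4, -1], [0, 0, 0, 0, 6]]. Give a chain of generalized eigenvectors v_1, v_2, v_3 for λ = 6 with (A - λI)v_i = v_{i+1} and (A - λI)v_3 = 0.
We seek v_1 ∈ ker((A - 6I)^3) \ ker((A - 6I)^2), then set v_{i+1} = (A - 6I) v_i.

One such chain is v_1 = [[1, 0, 0, 0, 0]]^T, v_2 = [[-3, 1, 1, 1, 0]]^T, v_3 = [[-1, 1, 0, 0, 0]]^T. Check: (A - 6I) v_3 = [[0, 0, 0, 0, 0]]^T = 0.

v_1 = [[1, 0, 0, 0, 0]]^T, v_2 = [[-3, 1, 1, 1, 0]]^T, v_3 = [[-1, 1, 0, 0, 0]]^T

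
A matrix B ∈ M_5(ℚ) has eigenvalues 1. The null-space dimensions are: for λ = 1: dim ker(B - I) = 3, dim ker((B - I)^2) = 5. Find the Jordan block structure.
Jordan blocks: (1, 2), (1, 2), (1, 1)

λ = 1: successive nullity increments [3, 2] count blocks of size ≥ k; block sizes are [2, 2, 1].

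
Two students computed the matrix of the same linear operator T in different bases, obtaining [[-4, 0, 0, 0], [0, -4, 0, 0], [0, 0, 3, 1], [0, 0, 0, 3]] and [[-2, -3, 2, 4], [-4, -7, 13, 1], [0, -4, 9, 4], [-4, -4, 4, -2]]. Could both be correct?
No.

Both have characteristic polynomial (x - 3)^2(x + 4)^2, but the minimal polynomial of A is (x - 3)^2(x + 4) while the minimal polynomial of B is (x - 3)^2(x + 4)^2. The minimal polynomial is a similarity invariant, so A and B are not similar.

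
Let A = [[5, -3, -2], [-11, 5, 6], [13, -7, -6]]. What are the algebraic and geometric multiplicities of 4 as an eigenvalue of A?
algebraic multiplicity 1, geometric multiplicity 1

The characteristic polynomial is x^2(x - 4), so the factor x - 4 appears with exponent 1: the algebraic multiplicity is 1.

rank(A - 4I) = 2, so the eigenspace has dimension 3 - 2 = 1: the geometric multiplicity is 1.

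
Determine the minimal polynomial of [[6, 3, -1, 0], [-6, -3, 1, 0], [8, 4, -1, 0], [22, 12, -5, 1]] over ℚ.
The characteristic polynomial factors as x(x - 1)^3. The minimal polynomial is ∏(x - λ)^{k_λ} where k_λ is the size of the largest Jordan block at λ.

For λ = 0: rank(A) = 3, and the largest Jordan block has size 1 (the smallest k with rank(A^k) = rank(A^(k+1))).
For λ = 1: rank(A - I) = 2, and the largest Jordan block has size 2 (the smallest k with rank((A - I)^k) = rank((A - I)^(k+1))).

So m_A(x) = x(x - 1)^2.

m_A(x) = x(x - 1)^2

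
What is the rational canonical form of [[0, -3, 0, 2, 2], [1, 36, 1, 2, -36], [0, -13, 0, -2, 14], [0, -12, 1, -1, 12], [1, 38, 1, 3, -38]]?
R = [[0, 0, 0, 0, 16], [1, 0, 0, 0, -32], [0, 1, 0, 0, 12], [0, 0, 1, 0, 8], [0, 0, 0, 1, -3]]

The invariant factors of A (the non-unit diagonal entries of the Smith normal form of xI - A over ℚ[x]) are (x - 1)(x^2 + 2x - 4)^2, each dividing the next. The characteristic polynomial is their product, (x - 1)(x^2 + 2x - 4)^2.

The rational canonical form is the block-diagonal matrix of companion matrices C(f_i):
R = [[0, 0, 0, 0, 16], [1, 0, 0, 0, -32], [0, 1, 0, 0, 12], [0, 0, 1, 0, 8], [0, 0, 0, 1, -3]].

Note the characteristic polynomial does not split into linear factors over ℚ, so A has no Jordan form over ℚ; the rational canonical form exists over any field.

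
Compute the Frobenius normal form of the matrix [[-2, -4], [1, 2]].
The invariant factors of A (the non-unit diagonal entries of the Smith normal form of xI - A over ℚ[x]) are x^2, each dividing the next. The characteristic polynomial is their product, x^2.

The rational canonical form is the block-diagonal matrix of companion matrices C(f_i):
R = [[0, 0], [1, 0]].

R = [[0, 0], [1, 0]]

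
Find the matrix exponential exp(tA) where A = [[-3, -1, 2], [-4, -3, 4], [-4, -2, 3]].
e^{tA} = [[(1 - 2*t)*e^{-t}, -t*e^{-t}, 2*t*e^{-t}], [-4*t*e^{-t}, (1 - 2*t)*e^{-t}, 4*t*e^{-t}], [-4*t*e^{-t}, -2*t*e^{-t}, (4*t + 1)*e^{-t}]]

A has Jordan form J = [[-1, 1, 0], [0, -1, 0], [0, 0, -1]] with A = PJP^{-1}, so e^{tA} = P e^{tJ} P^{-1}.

For a Jordan block J_k(λ), e^{tJ_k(λ)} = e^{λt} · (I + tN + t^2 N^2/2! + ... + t^{k-1} N^{k-1}/(k-1)!) where N is the nilpotent superdiagonal part.

Assembling the blocks and conjugating back gives the entries of e^{tA} as shown above.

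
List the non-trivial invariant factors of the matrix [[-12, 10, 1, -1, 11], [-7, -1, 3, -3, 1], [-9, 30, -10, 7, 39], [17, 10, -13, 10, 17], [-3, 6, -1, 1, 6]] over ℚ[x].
(x - 1)(x + 3), (x - 1)(x + 3)^2

The Jordan structure of A has elementary divisors (x + 3)^2, (x + 3), (x - 1), (x - 1). Arranging the block sizes at each eigenvalue in decreasing order and taking row products gives the invariant factors.

Invariant factors (smallest first, each dividing the next): (x - 1)(x + 3), (x - 1)(x + 3)^2.

Check: the last factor (x - 1)(x + 3)^2 is the minimal polynomial, and the product (x - 1)^2(x + 3)^3 is the characteristic polynomial.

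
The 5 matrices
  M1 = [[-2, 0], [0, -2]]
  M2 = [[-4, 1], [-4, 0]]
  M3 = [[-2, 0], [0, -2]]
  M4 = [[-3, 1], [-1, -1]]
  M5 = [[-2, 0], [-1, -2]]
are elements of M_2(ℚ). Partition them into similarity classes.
2 classes: {M1, M3}, {M2, M4, M5}

Characteristic polynomials: χ_{M1} = (x + 2)^2, χ_{M2} = (x + 2)^2, χ_{M3} = (x + 2)^2, χ_{M4} = (x + 2)^2, χ_{M5} = (x + 2)^2.

{M1, M3}: invariant factors x + 2, x + 2.

{M2, M4, M5}: invariant factors (x + 2)^2.

Matrices are similar if and only if their invariant-factor lists agree; the partition into similarity classes is {M1, M3}, {M2, M4, M5}.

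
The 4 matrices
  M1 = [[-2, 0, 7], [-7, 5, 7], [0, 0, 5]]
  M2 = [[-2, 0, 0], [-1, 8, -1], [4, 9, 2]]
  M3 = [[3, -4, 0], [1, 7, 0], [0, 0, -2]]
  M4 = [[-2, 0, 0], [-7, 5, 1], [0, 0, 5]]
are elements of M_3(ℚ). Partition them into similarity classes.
Characteristic polynomials: χ_{M1} = (x - 5)^2(x + 2), χ_{M2} = (x - 5)^2(x + 2), χ_{M3} = (x - 5)^2(x + 2), χ_{M4} = (x - 5)^2(x + 2).

{M1}: invariant factors x - 5, (x - 5)(x + 2).

{M2, M3, M4}: invariant factors (x - 5)^2(x + 2).

Matrices are similar if and only if their invariant-factor lists agree; the partition into similarity classes is {M1}, {M2, M3, M4}.

2 classes: {M1}, {M2, M3, M4}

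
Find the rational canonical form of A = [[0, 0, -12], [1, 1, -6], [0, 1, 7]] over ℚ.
The invariant factors of A (the non-unit diagonal entries of the Smith normal form of xI - A over ℚ[x]) are (x - 4)(x^2 - 4x - 3), each dividing the next. The characteristic polynomial is their product, (x - 4)(x^2 - 4x - 3).

The rational canonical form is the block-diagonal matrix of companion matrices C(f_i):
R = [[0, 0, -12], [1, 0, -13], [0, 1, 8]].

Note the characteristic polynomial does not split into linear factors over ℚ, so A has no Jordan form over ℚ; the rational canonical form exists over any field.

R = [[0, 0, -12], [1, 0, -13], [0, 1, 8]]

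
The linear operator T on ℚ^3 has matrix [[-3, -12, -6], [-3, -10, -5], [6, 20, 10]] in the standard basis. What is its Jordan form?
J = [[-3, 0, 0], [0, 0, 1], [0, 0, 0]]

The characteristic polynomial is det(xI - A) = x^2(x + 3), so the eigenvalues are -3 (algebraic multiplicity 1), 0 (algebraic multiplicity 2).

For λ = -3: algebraic multiplicity 1 gives one 1×1 block.

For λ = 0: rank(A) = 2, rank(A^2) = 1. The eigenspace has dimension 3 - 2 = 1, so there is 1 Jordan block; the rank sequence gives block sizes [2].

Assembling the blocks gives the Jordan form J above.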